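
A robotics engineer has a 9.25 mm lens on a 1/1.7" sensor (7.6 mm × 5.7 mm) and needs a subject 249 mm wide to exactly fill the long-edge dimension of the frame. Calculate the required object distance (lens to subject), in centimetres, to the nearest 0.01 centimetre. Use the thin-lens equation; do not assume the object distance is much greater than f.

31.23 cm

Magnification m = w/W = dᵢ/dₒ; combined with 1/f = 1/dₒ + 1/dᵢ this gives dₒ = f·(1 + W/w).
dₒ = 9.25 mm × (1 + 249/7.6) = 9.25 × 33.7632 ≈ 312.309 mm = 31.2309 cm.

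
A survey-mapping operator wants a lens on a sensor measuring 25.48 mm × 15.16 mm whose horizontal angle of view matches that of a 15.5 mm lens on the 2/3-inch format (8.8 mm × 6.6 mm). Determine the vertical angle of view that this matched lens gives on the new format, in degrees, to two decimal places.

19.17°

Equal horizontal AOV ⇒ f₂ = f₁ · 25.48/8.8 = 15.5 × 2.89545 ≈ 44.8795 mm.
Vertical AOV on the new format = 2·arctan(15.16 / (2 × 44.8795)) = 2·arctan(0.16890) ≈ 19.1732°.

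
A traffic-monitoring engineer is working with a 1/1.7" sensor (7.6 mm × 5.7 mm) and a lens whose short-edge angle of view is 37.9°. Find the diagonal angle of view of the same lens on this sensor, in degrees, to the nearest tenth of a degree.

59.6°

From the short-edge AOV: f = 5.7 / (2·tan(18.95°)) = 5.7 / 0.68670 ≈ 8.3005 mm.
Sensor diagonal = √(7.6² + 5.7²) = √90.2500 ≈ 9.5000 mm.
Diagonal AOV = 2·arctan(9.5000 / (2 × 8.3005)) = 2·arctan(0.57225) ≈ 59.5610°.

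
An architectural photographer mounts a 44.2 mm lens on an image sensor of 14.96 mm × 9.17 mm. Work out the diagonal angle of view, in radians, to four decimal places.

Sensor diagonal = √(14.96² + 9.17²) = √307.8905 ≈ 17.5468 mm.
Angle of view α = 2·arctan(d/2f) with d = 17.5468 mm and f = 44.2 mm.
d/2f = 0.19849; arctan(0.19849) ≈ 0.1959 rad, so α ≈ 0.3919 rad.

0.3919 rad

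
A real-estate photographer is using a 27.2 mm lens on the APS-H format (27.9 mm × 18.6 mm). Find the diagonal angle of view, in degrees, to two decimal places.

63.30°

Sensor diagonal = √(27.9² + 18.6²) = √1124.3700 ≈ 33.5316 mm.
Angle of view α = 2·arctan(d/2f) with d = 33.5316 mm and f = 27.2 mm.
d/2f = 0.61639; arctan(0.61639) ≈ 31.6493°, so α ≈ 63.2985°.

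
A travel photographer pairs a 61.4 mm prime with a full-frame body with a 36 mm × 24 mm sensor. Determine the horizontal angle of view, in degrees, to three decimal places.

32.678°

Angle of view α = 2·arctan(w/2f) with w = 36 mm and f = 61.4 mm.
w/2f = 0.29316; arctan(0.29316) ≈ 16.3390°, so α ≈ 32.6780°.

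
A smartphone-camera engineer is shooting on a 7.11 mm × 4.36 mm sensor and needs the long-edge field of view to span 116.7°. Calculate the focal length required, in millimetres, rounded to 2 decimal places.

From α = 2·arctan(w/2f) we get f = w / (2·tan(α/2)).
With w = 7.11 mm and α/2 = 58.35°, tan(α/2) ≈ 1.62230, so f ≈ 7.11 / 3.24461 ≈ 2.1913 mm.

2.19 mm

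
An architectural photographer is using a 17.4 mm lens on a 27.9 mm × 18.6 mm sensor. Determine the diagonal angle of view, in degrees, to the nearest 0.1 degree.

Sensor diagonal = √(27.9² + 18.6²) = √1124.3700 ≈ 33.5316 mm.
Angle of view α = 2·arctan(d/2f) with d = 33.5316 mm and f = 17.4 mm.
d/2f = 0.96355; arctan(0.96355) ≈ 43.9366°, so α ≈ 87.8732°.

87.9°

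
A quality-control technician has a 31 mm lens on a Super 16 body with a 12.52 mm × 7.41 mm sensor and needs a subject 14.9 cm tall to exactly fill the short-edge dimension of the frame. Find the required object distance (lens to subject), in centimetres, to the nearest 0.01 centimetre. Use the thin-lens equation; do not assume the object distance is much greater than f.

W: 14.9 cm = 149 mm.
Magnification m = h/W = dᵢ/dₒ; combined with 1/f = 1/dₒ + 1/dᵢ this gives dₒ = f·(1 + W/h).
dₒ = 31 mm × (1 + 149/7.41) = 31 × 21.1080 ≈ 654.347 mm = 65.4347 cm.

65.43 cm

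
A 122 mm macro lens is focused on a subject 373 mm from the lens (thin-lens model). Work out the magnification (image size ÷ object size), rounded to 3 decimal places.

Thin lens: 1/f = 1/dₒ + 1/dᵢ → 1/dᵢ = 1/122 − 1/373 = 0.0055158 mm⁻¹, so dᵢ ≈ 181.2988 mm.
Magnification m = dᵢ/dₒ = 181.2988/373 ≈ 0.48606.

0.486×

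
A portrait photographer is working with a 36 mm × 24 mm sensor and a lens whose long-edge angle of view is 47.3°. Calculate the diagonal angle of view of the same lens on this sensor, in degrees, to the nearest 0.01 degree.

From the long-edge AOV: f = 36 / (2·tan(23.65°)) = 36 / 0.87586 ≈ 41.1026 mm.
Sensor diagonal = √(36² + 24²) = √1872.0000 ≈ 43.2666 mm.
Diagonal AOV = 2·arctan(43.2666 / (2 × 41.1026)) = 2·arctan(0.52633) ≈ 55.5179°.

55.52°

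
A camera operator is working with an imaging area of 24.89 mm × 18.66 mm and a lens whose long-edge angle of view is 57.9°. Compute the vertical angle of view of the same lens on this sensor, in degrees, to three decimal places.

45.049°

From the long-edge AOV: f = 24.89 / (2·tan(28.95°)) = 24.89 / 1.10634 ≈ 22.4977 mm.
Vertical AOV = 2·arctan(18.66 / (2 × 22.4977)) = 2·arctan(0.41471) ≈ 45.0485°.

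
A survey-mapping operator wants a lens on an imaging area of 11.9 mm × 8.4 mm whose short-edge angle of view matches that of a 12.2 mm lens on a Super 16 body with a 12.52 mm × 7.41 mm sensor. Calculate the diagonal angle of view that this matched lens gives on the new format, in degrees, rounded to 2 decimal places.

Equal short-edge AOV ⇒ f₂ = f₁ · 8.4/7.41 = 12.2 × 1.13360 ≈ 13.8300 mm.
Sensor diagonal = √(11.9² + 8.4²) = √212.1700 ≈ 14.5661 mm.
Diagonal AOV on the new format = 2·arctan(14.5661 / (2 × 13.8300)) = 2·arctan(0.52661) ≈ 55.5437°.

55.54°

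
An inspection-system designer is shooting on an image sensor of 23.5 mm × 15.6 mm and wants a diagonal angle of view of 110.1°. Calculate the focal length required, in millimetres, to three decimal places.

Sensor diagonal = √(23.5² + 15.6²) = √795.6100 ≈ 28.2066 mm.
From α = 2·arctan(d/2f) we get f = d / (2·tan(α/2)).
With d = 28.2066 mm and α/2 = 55.05°, tan(α/2) ≈ 1.43080, so f ≈ 28.2066 / 2.86161 ≈ 9.8569 mm.

9.857 mm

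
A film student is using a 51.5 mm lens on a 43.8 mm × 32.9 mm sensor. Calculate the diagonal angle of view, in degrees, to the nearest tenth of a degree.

Sensor diagonal = √(43.8² + 32.9²) = √3000.8500 ≈ 54.7800 mm.
Angle of view α = 2·arctan(d/2f) with d = 54.7800 mm and f = 51.5 mm.
d/2f = 0.53184; arctan(0.53184) ≈ 28.0060°, so α ≈ 56.0121°.

56.0°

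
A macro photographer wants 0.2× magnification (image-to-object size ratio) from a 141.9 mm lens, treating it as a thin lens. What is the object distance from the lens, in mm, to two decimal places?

With m = dᵢ/dₒ and 1/f = 1/dₒ + 1/dᵢ, substituting dᵢ = m·dₒ gives 1/f = (1 + 1/m)/dₒ, hence dₒ = f·(1 + 1/m).
dₒ = 141.9 × (1 + 1/0.2) = 141.9 × 6.00000 ≈ 851.400 mm.

851.40 mm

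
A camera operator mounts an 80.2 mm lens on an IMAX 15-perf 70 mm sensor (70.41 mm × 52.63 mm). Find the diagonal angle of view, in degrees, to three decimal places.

57.449°

Sensor diagonal = √(70.41² + 52.63²) = √7727.4850 ≈ 87.9061 mm.
Angle of view α = 2·arctan(d/2f) with d = 87.9061 mm and f = 80.2 mm.
d/2f = 0.54804; arctan(0.54804) ≈ 28.7246°, so α ≈ 57.4493°.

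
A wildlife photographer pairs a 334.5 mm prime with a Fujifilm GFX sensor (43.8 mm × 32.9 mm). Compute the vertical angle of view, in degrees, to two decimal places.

5.63°

Angle of view α = 2·arctan(h/2f) with h = 32.9 mm and f = 334.5 mm.
h/2f = 0.04918; arctan(0.04918) ≈ 2.8154°, so α ≈ 5.6308°.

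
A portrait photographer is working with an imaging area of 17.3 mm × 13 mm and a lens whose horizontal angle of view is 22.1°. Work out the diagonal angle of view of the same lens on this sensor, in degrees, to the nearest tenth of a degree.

27.5°

From the horizontal AOV: f = 17.3 / (2·tan(11.05°)) = 17.3 / 0.39057 ≈ 44.2940 mm.
Sensor diagonal = √(17.3² + 13²) = √468.2900 ≈ 21.6400 mm.
Diagonal AOV = 2·arctan(21.6400 / (2 × 44.2940)) = 2·arctan(0.24428) ≈ 27.4544°.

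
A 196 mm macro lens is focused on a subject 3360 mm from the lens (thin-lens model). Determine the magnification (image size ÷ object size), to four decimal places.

Thin lens: 1/f = 1/dₒ + 1/dᵢ → 1/dᵢ = 1/196 − 1/3360 = 0.0048044 mm⁻¹, so dᵢ ≈ 208.1416 mm.
Magnification m = dᵢ/dₒ = 208.1416/3360 ≈ 0.06195.

0.0619×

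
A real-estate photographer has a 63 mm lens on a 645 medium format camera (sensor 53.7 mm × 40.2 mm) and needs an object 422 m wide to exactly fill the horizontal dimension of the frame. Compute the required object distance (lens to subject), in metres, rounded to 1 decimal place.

495.1 m

W: 422 m = 422000 mm.
Magnification m = w/W = dᵢ/dₒ; combined with 1/f = 1/dₒ + 1/dᵢ this gives dₒ = f·(1 + W/w).
dₒ = 63 mm × (1 + 422000/53.7) = 63 × 7859.4730 ≈ 495146.799 mm = 495.147 m.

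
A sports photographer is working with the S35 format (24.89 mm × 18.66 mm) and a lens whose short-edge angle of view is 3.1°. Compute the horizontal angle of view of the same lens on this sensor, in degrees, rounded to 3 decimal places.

From the short-edge AOV: f = 18.66 / (2·tan(1.55°)) = 18.66 / 0.05412 ≈ 344.7995 mm.
Horizontal AOV = 2·arctan(24.89 / (2 × 344.7995)) = 2·arctan(0.03609) ≈ 4.1342°.

4.134°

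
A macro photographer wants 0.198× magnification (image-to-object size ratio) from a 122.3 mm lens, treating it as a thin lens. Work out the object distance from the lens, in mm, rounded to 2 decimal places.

With m = dᵢ/dₒ and 1/f = 1/dₒ + 1/dᵢ, substituting dᵢ = m·dₒ gives 1/f = (1 + 1/m)/dₒ, hence dₒ = f·(1 + 1/m).
dₒ = 122.3 × (1 + 1/0.198) = 122.3 × 6.05051 ≈ 739.977 mm.

739.98 mm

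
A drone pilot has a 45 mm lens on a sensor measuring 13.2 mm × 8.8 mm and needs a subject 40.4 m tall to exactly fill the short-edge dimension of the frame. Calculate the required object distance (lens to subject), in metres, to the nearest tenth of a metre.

W: 40.4 m = 40400 mm.
Magnification m = h/W = dᵢ/dₒ; combined with 1/f = 1/dₒ + 1/dᵢ this gives dₒ = f·(1 + W/h).
dₒ = 45 mm × (1 + 40400/8.8) = 45 × 4591.9091 ≈ 206635.909 mm = 206.636 m.

206.6 m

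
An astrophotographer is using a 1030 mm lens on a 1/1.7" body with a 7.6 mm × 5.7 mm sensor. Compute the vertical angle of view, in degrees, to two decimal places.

0.32°

Angle of view α = 2·arctan(h/2f) with h = 5.7 mm and f = 1030 mm.
h/2f = 0.00277; arctan(0.00277) ≈ 0.1585°, so α ≈ 0.3171°.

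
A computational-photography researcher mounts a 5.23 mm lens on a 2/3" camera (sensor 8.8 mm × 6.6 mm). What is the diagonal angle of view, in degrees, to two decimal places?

Sensor diagonal = √(8.8² + 6.6²) = √121.0000 ≈ 11.0000 mm.
Angle of view α = 2·arctan(d/2f) with d = 11.0000 mm and f = 5.23 mm.
d/2f = 1.05163; arctan(1.05163) ≈ 46.4414°, so α ≈ 92.8829°.

92.88°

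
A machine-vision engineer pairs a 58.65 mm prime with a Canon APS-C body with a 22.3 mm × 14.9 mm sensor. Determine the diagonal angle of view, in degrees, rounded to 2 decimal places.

Sensor diagonal = √(22.3² + 14.9²) = √719.3000 ≈ 26.8198 mm.
Angle of view α = 2·arctan(d/2f) with d = 26.8198 mm and f = 58.65 mm.
d/2f = 0.22864; arctan(0.22864) ≈ 12.8789°, so α ≈ 25.7577°.

25.76°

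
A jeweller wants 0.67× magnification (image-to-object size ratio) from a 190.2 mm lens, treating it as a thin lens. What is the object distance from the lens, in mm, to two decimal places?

With m = dᵢ/dₒ and 1/f = 1/dₒ + 1/dᵢ, substituting dᵢ = m·dₒ gives 1/f = (1 + 1/m)/dₒ, hence dₒ = f·(1 + 1/m).
dₒ = 190.2 × (1 + 1/0.67) = 190.2 × 2.49254 ≈ 474.081 mm.

474.08 mm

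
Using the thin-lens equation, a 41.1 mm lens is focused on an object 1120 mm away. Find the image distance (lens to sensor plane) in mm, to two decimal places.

1/dᵢ = 1/f − 1/dₒ = 1/41.1 − 1/1120 = 0.0234380 mm⁻¹.
dᵢ = 1/0.0234380 ≈ 42.6657 mm.

42.67 mm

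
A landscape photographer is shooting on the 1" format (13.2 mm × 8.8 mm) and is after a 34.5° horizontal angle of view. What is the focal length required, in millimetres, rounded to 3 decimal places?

From α = 2·arctan(w/2f) we get f = w / (2·tan(α/2)).
With w = 13.2 mm and α/2 = 17.25°, tan(α/2) ≈ 0.31051, so f ≈ 13.2 / 0.62102 ≈ 21.2555 mm.

21.255 mm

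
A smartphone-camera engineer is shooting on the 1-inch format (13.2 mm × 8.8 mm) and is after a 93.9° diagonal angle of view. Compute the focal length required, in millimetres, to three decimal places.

Sensor diagonal = √(13.2² + 8.8²) = √251.6800 ≈ 15.8644 mm.
From α = 2·arctan(d/2f) we get f = d / (2·tan(α/2)).
With d = 15.8644 mm and α/2 = 46.95°, tan(α/2) ≈ 1.07049, so f ≈ 15.8644 / 2.14099 ≈ 7.4099 mm.

7.410 mm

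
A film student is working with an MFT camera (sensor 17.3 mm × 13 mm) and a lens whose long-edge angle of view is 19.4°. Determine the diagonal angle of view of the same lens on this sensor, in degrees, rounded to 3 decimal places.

24.138°

From the long-edge AOV: f = 17.3 / (2·tan(9.7°)) = 17.3 / 0.34187 ≈ 50.6046 mm.
Sensor diagonal = √(17.3² + 13²) = √468.2900 ≈ 21.6400 mm.
Diagonal AOV = 2·arctan(21.6400 / (2 × 50.6046)) = 2·arctan(0.21381) ≈ 24.1379°.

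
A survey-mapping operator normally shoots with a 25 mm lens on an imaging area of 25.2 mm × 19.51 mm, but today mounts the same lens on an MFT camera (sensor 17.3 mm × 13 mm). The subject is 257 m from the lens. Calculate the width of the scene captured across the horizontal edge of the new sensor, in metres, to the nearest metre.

178 m

The focal length stays 25 mm; the relevant sensor dimension is now w = 17.3 mm. Object distance dₒ = 257 m = 257000 mm.
Thin-lens field width W = w·(dₒ − f)/f = 17.3 × (257000 − 25)/25 ≈ 177826.700 mm = 177.827 m.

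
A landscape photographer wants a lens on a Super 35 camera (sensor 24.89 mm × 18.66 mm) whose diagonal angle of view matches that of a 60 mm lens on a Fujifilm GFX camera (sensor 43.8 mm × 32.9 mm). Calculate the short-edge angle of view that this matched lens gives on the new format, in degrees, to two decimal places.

Sensor diagonal = √(43.8² + 32.9²) = √3000.8500 ≈ 54.7800 mm.
Sensor diagonal = √(24.89² + 18.66²) = √967.7077 ≈ 31.1080 mm.
Equal diagonal AOV ⇒ f₂ = f₁ · 31.1080/54.7800 = 60 × 0.56787 ≈ 34.0723 mm.
Short-edge AOV on the new format = 2·arctan(18.66 / (2 × 34.0723)) = 2·arctan(0.27383) ≈ 30.6278°.

30.63°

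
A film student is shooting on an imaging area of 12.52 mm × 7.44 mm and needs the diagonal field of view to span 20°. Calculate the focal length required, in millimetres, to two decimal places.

Sensor diagonal = √(12.52² + 7.44²) = √212.1040 ≈ 14.5638 mm.
From α = 2·arctan(d/2f) we get f = d / (2·tan(α/2)).
With d = 14.5638 mm and α/2 = 10°, tan(α/2) ≈ 0.17633, so f ≈ 14.5638 / 0.35265 ≈ 41.2977 mm.

41.30 mm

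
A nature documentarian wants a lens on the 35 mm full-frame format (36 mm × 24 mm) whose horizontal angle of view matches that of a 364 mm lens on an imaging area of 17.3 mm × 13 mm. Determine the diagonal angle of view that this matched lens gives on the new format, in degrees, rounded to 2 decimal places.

Equal horizontal AOV ⇒ f₂ = f₁ · 36/17.3 = 364 × 2.08092 ≈ 757.4566 mm.
Sensor diagonal = √(36² + 24²) = √1872.0000 ≈ 43.2666 mm.
Diagonal AOV on the new format = 2·arctan(43.2666 / (2 × 757.4566)) = 2·arctan(0.02856) ≈ 3.2719°.

3.27°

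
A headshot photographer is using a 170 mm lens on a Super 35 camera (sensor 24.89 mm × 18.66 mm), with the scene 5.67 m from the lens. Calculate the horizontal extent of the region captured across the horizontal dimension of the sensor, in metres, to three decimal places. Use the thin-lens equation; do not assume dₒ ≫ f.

0.805 m

dₒ: 5.67 m = 5670 mm.
Similar triangles through the lens centre give W/dₒ = w/dᵢ; with 1/f = 1/dₒ + 1/dᵢ this gives W = w·(dₒ − f)/f.
W = 24.89 mm × (5670 − 170) / 170 = 24.89 × 32.3529 ≈ 805.265 mm = 0.805265 m.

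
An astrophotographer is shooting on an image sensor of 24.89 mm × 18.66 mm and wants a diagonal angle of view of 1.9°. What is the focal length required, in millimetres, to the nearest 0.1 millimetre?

938.0 mm

Sensor diagonal = √(24.89² + 18.66²) = √967.7077 ≈ 31.1080 mm.
From α = 2·arctan(d/2f) we get f = d / (2·tan(α/2)).
With d = 31.1080 mm and α/2 = 0.95°, tan(α/2) ≈ 0.01658, so f ≈ 31.1080 / 0.03316 ≈ 937.9967 mm.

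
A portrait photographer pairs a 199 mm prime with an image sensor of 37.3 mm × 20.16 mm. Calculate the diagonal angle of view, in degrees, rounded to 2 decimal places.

Sensor diagonal = √(37.3² + 20.16²) = √1797.7156 ≈ 42.3995 mm.
Angle of view α = 2·arctan(d/2f) with d = 42.3995 mm and f = 199 mm.
d/2f = 0.10653; arctan(0.10653) ≈ 6.0809°, so α ≈ 12.1617°.

12.16°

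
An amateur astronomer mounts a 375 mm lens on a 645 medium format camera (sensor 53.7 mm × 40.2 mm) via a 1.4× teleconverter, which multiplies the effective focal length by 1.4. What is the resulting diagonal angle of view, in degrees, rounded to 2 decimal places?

7.31°

Effective focal length f = 375 × 1.4 = 525 mm.
Sensor diagonal = √(53.7² + 40.2²) = √4499.7300 ≈ 67.0800 mm.
α = 2·arctan(67.080 / (2 × 525)) = 2·arctan(0.06389) ≈ 7.3108°.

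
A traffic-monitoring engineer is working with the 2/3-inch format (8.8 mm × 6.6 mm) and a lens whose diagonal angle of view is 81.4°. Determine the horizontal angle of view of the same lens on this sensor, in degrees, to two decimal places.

Sensor diagonal = √(8.8² + 6.6²) = √121.0000 ≈ 11.0000 mm.
From the diagonal AOV: f = 11.0000 / (2·tan(40.7°)) = 11.0000 / 1.72027 ≈ 6.3943 mm.
Horizontal AOV = 2·arctan(8.8 / (2 × 6.3943)) = 2·arctan(0.68811) ≈ 69.0644°.

69.06°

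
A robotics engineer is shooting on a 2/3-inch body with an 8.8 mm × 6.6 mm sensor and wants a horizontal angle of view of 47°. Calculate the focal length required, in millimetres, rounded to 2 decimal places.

From α = 2·arctan(w/2f) we get f = w / (2·tan(α/2)).
With w = 8.8 mm and α/2 = 23.5°, tan(α/2) ≈ 0.43481, so f ≈ 8.8 / 0.86962 ≈ 10.1193 mm.

10.12 mm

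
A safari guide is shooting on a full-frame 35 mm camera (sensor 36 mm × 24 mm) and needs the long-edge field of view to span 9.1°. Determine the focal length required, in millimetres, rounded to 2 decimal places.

From α = 2·arctan(w/2f) we get f = w / (2·tan(α/2)).
With w = 36 mm and α/2 = 4.55°, tan(α/2) ≈ 0.07958, so f ≈ 36 / 0.15916 ≈ 226.1879 mm.

226.19 mm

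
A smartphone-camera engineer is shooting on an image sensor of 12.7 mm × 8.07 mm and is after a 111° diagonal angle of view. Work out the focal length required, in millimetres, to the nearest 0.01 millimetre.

Sensor diagonal = √(12.7² + 8.07²) = √226.4149 ≈ 15.0471 mm.
From α = 2·arctan(d/2f) we get f = d / (2·tan(α/2)).
With d = 15.0471 mm and α/2 = 55.5°, tan(α/2) ≈ 1.45501, so f ≈ 15.0471 / 2.91002 ≈ 5.1708 mm.

5.17 mm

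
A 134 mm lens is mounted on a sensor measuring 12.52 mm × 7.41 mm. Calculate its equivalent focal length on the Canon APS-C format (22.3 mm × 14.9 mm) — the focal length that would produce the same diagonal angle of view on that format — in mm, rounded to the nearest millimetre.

Sensor diagonal = √(12.52² + 7.41²) = √211.6585 ≈ 14.5485 mm.
Sensor diagonal = √(22.3² + 14.9²) = √719.3000 ≈ 26.8198 mm.
Equal angle of view means equal diagonal/f ratio, so f₂ = f₁ · (diagonal₂/diagonal₁) = 134 × 26.8198/14.5485.
f₂ = 134 × 1.84347 ≈ 247.026 mm.

247 mm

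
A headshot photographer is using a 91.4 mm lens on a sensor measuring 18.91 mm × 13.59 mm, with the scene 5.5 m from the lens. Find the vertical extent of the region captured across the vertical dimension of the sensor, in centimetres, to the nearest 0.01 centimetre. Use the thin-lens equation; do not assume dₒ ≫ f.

80.42 cm

dₒ: 5.5 m = 5500 mm.
Similar triangles through the lens centre give W/dₒ = h/dᵢ; with 1/f = 1/dₒ + 1/dᵢ this gives W = h·(dₒ − f)/f.
W = 13.59 mm × (5500 − 91.4) / 91.4 = 13.59 × 59.1751 ≈ 804.189 mm = 80.4189 cm.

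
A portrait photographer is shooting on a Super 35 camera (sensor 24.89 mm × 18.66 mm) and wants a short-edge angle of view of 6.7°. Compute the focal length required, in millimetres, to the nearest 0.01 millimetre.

159.39 mm

From α = 2·arctan(h/2f) we get f = h / (2·tan(α/2)).
With h = 18.66 mm and α/2 = 3.35°, tan(α/2) ≈ 0.05854, so f ≈ 18.66 / 0.11707 ≈ 159.3911 mm.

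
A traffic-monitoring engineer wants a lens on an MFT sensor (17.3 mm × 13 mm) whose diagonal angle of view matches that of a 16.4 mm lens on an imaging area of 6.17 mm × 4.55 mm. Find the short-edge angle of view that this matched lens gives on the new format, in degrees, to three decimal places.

Sensor diagonal = √(6.17² + 4.55²) = √58.7714 ≈ 7.6663 mm.
Sensor diagonal = √(17.3² + 13²) = √468.2900 ≈ 21.6400 mm.
Equal diagonal AOV ⇒ f₂ = f₁ · 21.6400/7.6663 = 16.4 × 2.82276 ≈ 46.2933 mm.
Short-edge AOV on the new format = 2·arctan(13 / (2 × 46.2933)) = 2·arctan(0.14041) ≈ 15.9852°.

15.985°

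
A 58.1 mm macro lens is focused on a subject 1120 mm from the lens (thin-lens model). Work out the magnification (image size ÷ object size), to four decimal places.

Thin lens: 1/f = 1/dₒ + 1/dᵢ → 1/dᵢ = 1/58.1 − 1/1120 = 0.0163188 mm⁻¹, so dᵢ ≈ 61.2788 mm.
Magnification m = dᵢ/dₒ = 61.2788/1120 ≈ 0.05471.

0.0547×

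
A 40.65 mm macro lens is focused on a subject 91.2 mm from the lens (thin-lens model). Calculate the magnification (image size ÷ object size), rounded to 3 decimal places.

Thin lens: 1/f = 1/dₒ + 1/dᵢ → 1/dᵢ = 1/40.65 − 1/91.2 = 0.0136353 mm⁻¹, so dᵢ ≈ 73.3389 mm.
Magnification m = dᵢ/dₒ = 73.3389/91.2 ≈ 0.80415.

0.804×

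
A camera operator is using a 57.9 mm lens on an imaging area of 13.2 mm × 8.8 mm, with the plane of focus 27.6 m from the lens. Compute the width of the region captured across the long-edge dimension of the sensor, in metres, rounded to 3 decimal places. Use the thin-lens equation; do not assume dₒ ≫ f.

6.279 m

dₒ: 27.6 m = 27600 mm.
Similar triangles through the lens centre give W/dₒ = w/dᵢ; with 1/f = 1/dₒ + 1/dᵢ this gives W = w·(dₒ − f)/f.
W = 13.2 mm × (27600 − 57.9) / 57.9 = 13.2 × 475.6839 ≈ 6279.028 mm = 6.27903 m.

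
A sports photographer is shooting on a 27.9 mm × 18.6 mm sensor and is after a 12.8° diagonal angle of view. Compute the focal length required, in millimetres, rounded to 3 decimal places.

Sensor diagonal = √(27.9² + 18.6²) = √1124.3700 ≈ 33.5316 mm.
From α = 2·arctan(d/2f) we get f = d / (2·tan(α/2)).
With d = 33.5316 mm and α/2 = 6.4°, tan(α/2) ≈ 0.11217, so f ≈ 33.5316 / 0.22434 ≈ 149.4706 mm.

149.471 mm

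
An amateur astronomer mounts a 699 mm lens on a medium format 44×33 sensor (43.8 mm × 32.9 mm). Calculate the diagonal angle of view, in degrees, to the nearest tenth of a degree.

4.5°

Sensor diagonal = √(43.8² + 32.9²) = √3000.8500 ≈ 54.7800 mm.
Angle of view α = 2·arctan(d/2f) with d = 54.7800 mm and f = 699 mm.
d/2f = 0.03918; arctan(0.03918) ≈ 2.2440°, so α ≈ 4.4879°.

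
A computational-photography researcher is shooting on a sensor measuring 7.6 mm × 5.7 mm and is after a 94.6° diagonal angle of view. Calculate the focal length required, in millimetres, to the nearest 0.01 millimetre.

4.38 mm

Sensor diagonal = √(7.6² + 5.7²) = √90.2500 ≈ 9.5000 mm.
From α = 2·arctan(d/2f) we get f = d / (2·tan(α/2)).
With d = 9.5000 mm and α/2 = 47.3°, tan(α/2) ≈ 1.08369, so f ≈ 9.5000 / 2.16738 ≈ 4.3832 mm.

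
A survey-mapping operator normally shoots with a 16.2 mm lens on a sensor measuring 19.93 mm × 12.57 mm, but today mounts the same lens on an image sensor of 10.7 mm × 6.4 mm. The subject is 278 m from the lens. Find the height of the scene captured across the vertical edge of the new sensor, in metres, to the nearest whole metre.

110 m

The focal length stays 16.2 mm; the relevant sensor dimension is now h = 6.4 mm. Object distance dₒ = 278 m = 278000 mm.
Thin-lens field height W = h·(dₒ − f)/f = 6.4 × (278000 − 16.2)/16.2 ≈ 109820.760 mm = 109.821 m.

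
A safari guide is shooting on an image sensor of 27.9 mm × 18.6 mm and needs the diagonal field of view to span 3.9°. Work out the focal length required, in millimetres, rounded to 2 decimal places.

492.43 mm

Sensor diagonal = √(27.9² + 18.6²) = √1124.3700 ≈ 33.5316 mm.
From α = 2·arctan(d/2f) we get f = d / (2·tan(α/2)).
With d = 33.5316 mm and α/2 = 1.95°, tan(α/2) ≈ 0.03405, so f ≈ 33.5316 / 0.06809 ≈ 492.4305 mm.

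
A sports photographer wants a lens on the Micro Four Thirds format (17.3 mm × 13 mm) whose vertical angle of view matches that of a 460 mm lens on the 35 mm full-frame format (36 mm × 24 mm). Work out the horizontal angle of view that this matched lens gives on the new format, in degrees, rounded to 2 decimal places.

Equal vertical AOV ⇒ f₂ = f₁ · 13/24 = 460 × 0.54167 ≈ 249.1667 mm.
Horizontal AOV on the new format = 2·arctan(17.3 / (2 × 249.1667)) = 2·arctan(0.03472) ≈ 3.9765°.

3.98°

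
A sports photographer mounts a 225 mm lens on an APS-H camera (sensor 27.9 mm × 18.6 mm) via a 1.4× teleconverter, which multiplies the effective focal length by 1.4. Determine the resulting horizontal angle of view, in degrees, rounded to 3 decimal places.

Effective focal length f = 225 × 1.4 = 315 mm.
α = 2·arctan(27.9 / (2 × 315)) = 2·arctan(0.04429) ≈ 5.0715°.

5.071°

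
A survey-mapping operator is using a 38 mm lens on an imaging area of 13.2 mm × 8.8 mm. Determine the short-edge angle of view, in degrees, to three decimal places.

Angle of view α = 2·arctan(h/2f) with h = 8.8 mm and f = 38 mm.
h/2f = 0.11579; arctan(0.11579) ≈ 6.6048°, so α ≈ 13.2097°.

13.210°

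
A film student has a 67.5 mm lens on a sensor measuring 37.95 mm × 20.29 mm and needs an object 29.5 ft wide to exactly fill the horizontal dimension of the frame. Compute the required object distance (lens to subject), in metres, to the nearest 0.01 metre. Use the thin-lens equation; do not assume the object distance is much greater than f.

W: 29.5 ft × 304.8 mm/ft = 8991.60 mm.
Magnification m = w/W = dᵢ/dₒ; combined with 1/f = 1/dₒ + 1/dᵢ this gives dₒ = f·(1 + W/w).
dₒ = 67.5 mm × (1 + 8991.6/37.95) = 67.5 × 237.9328 ≈ 16060.464 mm = 16.0605 m.

16.06 m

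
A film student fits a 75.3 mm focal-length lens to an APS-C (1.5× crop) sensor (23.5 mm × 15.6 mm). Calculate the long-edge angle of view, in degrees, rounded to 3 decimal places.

17.738°

Angle of view α = 2·arctan(w/2f) with w = 23.5 mm and f = 75.3 mm.
w/2f = 0.15604; arctan(0.15604) ≈ 8.8691°, so α ≈ 17.7381°.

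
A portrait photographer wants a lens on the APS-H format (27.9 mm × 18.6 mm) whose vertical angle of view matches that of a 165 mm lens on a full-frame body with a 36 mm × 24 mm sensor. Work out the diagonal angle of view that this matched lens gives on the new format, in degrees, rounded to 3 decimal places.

14.939°

Equal vertical AOV ⇒ f₂ = f₁ · 18.6/24 = 165 × 0.77500 ≈ 127.8750 mm.
Sensor diagonal = √(27.9² + 18.6²) = √1124.3700 ≈ 33.5316 mm.
Diagonal AOV on the new format = 2·arctan(33.5316 / (2 × 127.8750)) = 2·arctan(0.13111) ≈ 14.9390°.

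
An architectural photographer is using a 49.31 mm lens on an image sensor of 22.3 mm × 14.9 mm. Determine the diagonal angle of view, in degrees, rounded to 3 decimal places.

Sensor diagonal = √(22.3² + 14.9²) = √719.3000 ≈ 26.8198 mm.
Angle of view α = 2·arctan(d/2f) with d = 26.8198 mm and f = 49.31 mm.
d/2f = 0.27195; arctan(0.27195) ≈ 15.2137°, so α ≈ 30.4274°.

30.427°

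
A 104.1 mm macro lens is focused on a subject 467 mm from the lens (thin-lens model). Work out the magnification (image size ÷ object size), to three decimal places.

0.287×

Thin lens: 1/f = 1/dₒ + 1/dᵢ → 1/dᵢ = 1/104.1 − 1/467 = 0.0074648 mm⁻¹, so dᵢ ≈ 133.9617 mm.
Magnification m = dᵢ/dₒ = 133.9617/467 ≈ 0.28686.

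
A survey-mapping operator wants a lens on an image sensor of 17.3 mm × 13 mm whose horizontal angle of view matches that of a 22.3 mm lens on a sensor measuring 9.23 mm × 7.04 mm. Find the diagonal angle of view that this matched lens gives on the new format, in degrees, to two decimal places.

29.03°

Equal horizontal AOV ⇒ f₂ = f₁ · 17.3/9.23 = 22.3 × 1.87432 ≈ 41.7974 mm.
Sensor diagonal = √(17.3² + 13²) = √468.2900 ≈ 21.6400 mm.
Diagonal AOV on the new format = 2·arctan(21.6400 / (2 × 41.7974)) = 2·arctan(0.25887) ≈ 29.0269°.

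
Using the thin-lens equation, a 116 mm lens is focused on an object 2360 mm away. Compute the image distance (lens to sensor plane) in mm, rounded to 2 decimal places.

1/dᵢ = 1/f − 1/dₒ = 1/116 − 1/2360 = 0.0081970 mm⁻¹.
dᵢ = 1/0.0081970 ≈ 121.9964 mm.

122.00 mm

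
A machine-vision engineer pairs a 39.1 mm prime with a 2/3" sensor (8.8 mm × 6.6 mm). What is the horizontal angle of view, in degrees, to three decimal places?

12.841°

Angle of view α = 2·arctan(w/2f) with w = 8.8 mm and f = 39.1 mm.
w/2f = 0.11253; arctan(0.11253) ≈ 6.4206°, so α ≈ 12.8412°.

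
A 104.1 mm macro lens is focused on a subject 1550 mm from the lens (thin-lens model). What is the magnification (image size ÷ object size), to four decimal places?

0.0720×

Thin lens: 1/f = 1/dₒ + 1/dᵢ → 1/dᵢ = 1/104.1 − 1/1550 = 0.0089610 mm⁻¹, so dᵢ ≈ 111.5949 mm.
Magnification m = dᵢ/dₒ = 111.5949/1550 ≈ 0.07200.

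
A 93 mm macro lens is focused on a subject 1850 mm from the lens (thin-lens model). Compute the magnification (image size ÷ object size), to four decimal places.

Thin lens: 1/f = 1/dₒ + 1/dᵢ → 1/dᵢ = 1/93 − 1/1850 = 0.0102121 mm⁻¹, so dᵢ ≈ 97.9226 mm.
Magnification m = dᵢ/dₒ = 97.9226/1850 ≈ 0.05293.

0.0529×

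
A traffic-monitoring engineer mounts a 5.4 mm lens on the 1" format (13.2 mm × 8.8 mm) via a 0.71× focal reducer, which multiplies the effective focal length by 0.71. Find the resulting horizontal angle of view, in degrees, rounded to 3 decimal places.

119.695°

Effective focal length f = 5.4 × 0.71 = 3.834 mm.
α = 2·arctan(13.2 / (2 × 3.834)) = 2·arctan(1.72144) ≈ 119.6946°.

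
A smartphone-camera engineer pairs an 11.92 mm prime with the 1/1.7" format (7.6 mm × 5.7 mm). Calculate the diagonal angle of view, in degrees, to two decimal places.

43.45°

Sensor diagonal = √(7.6² + 5.7²) = √90.2500 ≈ 9.5000 mm.
Angle of view α = 2·arctan(d/2f) with d = 9.5000 mm and f = 11.92 mm.
d/2f = 0.39849; arctan(0.39849) ≈ 21.7268°, so α ≈ 43.4536°.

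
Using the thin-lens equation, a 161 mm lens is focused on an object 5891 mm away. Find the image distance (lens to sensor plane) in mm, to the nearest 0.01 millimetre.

165.52 mm

1/dᵢ = 1/f − 1/dₒ = 1/161 − 1/5891 = 0.0060414 mm⁻¹.
dᵢ = 1/0.0060414 ≈ 165.5237 mm.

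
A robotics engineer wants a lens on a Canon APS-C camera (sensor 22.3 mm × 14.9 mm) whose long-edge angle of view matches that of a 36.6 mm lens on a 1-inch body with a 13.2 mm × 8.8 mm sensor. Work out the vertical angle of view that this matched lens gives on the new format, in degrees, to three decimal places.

Equal long-edge AOV ⇒ f₂ = f₁ · 22.3/13.2 = 36.6 × 1.68939 ≈ 61.8318 mm.
Vertical AOV on the new format = 2·arctan(14.9 / (2 × 61.8318)) = 2·arctan(0.12049) ≈ 13.7407°.

13.741°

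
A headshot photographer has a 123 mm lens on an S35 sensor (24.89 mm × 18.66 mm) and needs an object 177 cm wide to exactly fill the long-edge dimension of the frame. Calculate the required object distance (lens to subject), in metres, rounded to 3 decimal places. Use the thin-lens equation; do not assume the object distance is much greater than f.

W: 177 cm = 1770 mm.
Magnification m = w/W = dᵢ/dₒ; combined with 1/f = 1/dₒ + 1/dᵢ this gives dₒ = f·(1 + W/w).
dₒ = 123 mm × (1 + 1770/24.89) = 123 × 72.1129 ≈ 8869.886 mm = 8.86989 m.

8.870 m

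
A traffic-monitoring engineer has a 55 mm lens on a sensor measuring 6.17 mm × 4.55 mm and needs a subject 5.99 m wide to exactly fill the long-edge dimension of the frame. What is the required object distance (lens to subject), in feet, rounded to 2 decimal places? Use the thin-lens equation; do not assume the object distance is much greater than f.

175.36 ft

W: 5.99 m = 5990 mm.
Magnification m = w/W = dᵢ/dₒ; combined with 1/f = 1/dₒ + 1/dᵢ this gives dₒ = f·(1 + W/w).
dₒ = 55 mm × (1 + 5990/6.17) = 55 × 971.8266 ≈ 53450.462 mm = 53450.462/304.8 ft = 175.362 ft.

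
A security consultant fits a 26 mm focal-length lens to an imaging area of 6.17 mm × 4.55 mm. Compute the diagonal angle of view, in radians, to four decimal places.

Sensor diagonal = √(6.17² + 4.55²) = √58.7714 ≈ 7.6663 mm.
Angle of view α = 2·arctan(d/2f) with d = 7.6663 mm and f = 26 mm.
d/2f = 0.14743; arctan(0.14743) ≈ 0.1464 rad, so α ≈ 0.2927 rad.

0.2927 rad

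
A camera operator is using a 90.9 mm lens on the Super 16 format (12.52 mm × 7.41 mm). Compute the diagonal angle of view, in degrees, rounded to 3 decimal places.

9.151°

Sensor diagonal = √(12.52² + 7.41²) = √211.6585 ≈ 14.5485 mm.
Angle of view α = 2·arctan(d/2f) with d = 14.5485 mm and f = 90.9 mm.
d/2f = 0.08002; arctan(0.08002) ≈ 4.5753°, so α ≈ 9.1507°.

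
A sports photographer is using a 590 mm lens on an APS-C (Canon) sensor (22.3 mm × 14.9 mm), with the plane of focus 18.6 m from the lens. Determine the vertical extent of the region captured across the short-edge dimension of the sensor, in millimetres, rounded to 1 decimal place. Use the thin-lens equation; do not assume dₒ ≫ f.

454.8 mm

dₒ: 18.6 m = 18600 mm.
Similar triangles through the lens centre give W/dₒ = h/dᵢ; with 1/f = 1/dₒ + 1/dᵢ this gives W = h·(dₒ − f)/f.
W = 14.9 mm × (18600 − 590) / 590 = 14.9 × 30.5254 ≈ 454.829 mm.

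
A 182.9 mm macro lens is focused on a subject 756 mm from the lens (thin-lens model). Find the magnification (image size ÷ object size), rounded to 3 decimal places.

Thin lens: 1/f = 1/dₒ + 1/dᵢ → 1/dᵢ = 1/182.9 − 1/756 = 0.0041447 mm⁻¹, so dᵢ ≈ 241.2710 mm.
Magnification m = dᵢ/dₒ = 241.2710/756 ≈ 0.31914.

0.319×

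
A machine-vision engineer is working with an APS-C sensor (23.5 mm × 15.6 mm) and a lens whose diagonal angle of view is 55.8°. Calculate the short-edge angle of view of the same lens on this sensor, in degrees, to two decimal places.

32.64°

Sensor diagonal = √(23.5² + 15.6²) = √795.6100 ≈ 28.2066 mm.
From the diagonal AOV: f = 28.2066 / (2·tan(27.9°)) = 28.2066 / 1.05895 ≈ 26.6365 mm.
Short-edge AOV = 2·arctan(15.6 / (2 × 26.6365)) = 2·arctan(0.29283) ≈ 32.6434°.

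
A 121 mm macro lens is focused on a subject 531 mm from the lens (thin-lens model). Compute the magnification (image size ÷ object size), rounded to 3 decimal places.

Thin lens: 1/f = 1/dₒ + 1/dᵢ → 1/dᵢ = 1/121 − 1/531 = 0.0063812 mm⁻¹, so dᵢ ≈ 156.7098 mm.
Magnification m = dᵢ/dₒ = 156.7098/531 ≈ 0.29512.

0.295×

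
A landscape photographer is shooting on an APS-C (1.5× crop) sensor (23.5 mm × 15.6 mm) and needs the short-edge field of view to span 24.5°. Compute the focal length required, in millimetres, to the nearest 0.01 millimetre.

35.92 mm

From α = 2·arctan(h/2f) we get f = h / (2·tan(α/2)).
With h = 15.6 mm and α/2 = 12.25°, tan(α/2) ≈ 0.21712, so f ≈ 15.6 / 0.43424 ≈ 35.9246 mm.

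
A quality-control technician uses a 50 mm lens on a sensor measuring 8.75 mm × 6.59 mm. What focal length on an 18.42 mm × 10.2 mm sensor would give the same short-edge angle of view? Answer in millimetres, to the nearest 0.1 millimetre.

77.4 mm

Equal angle of view means equal height/f ratio, so f₂ = f₁ · (height₂/height₁) = 50 × 10.2/6.59.
f₂ = 50 × 1.54780 ≈ 77.390 mm.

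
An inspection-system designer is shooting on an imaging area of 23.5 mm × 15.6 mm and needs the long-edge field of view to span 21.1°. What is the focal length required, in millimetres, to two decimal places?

From α = 2·arctan(w/2f) we get f = w / (2·tan(α/2)).
With w = 23.5 mm and α/2 = 10.55°, tan(α/2) ≈ 0.18624, so f ≈ 23.5 / 0.37248 ≈ 63.0900 mm.

63.09 mm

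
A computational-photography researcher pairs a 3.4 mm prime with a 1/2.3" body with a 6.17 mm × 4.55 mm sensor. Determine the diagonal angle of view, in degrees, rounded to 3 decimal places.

96.854°

Sensor diagonal = √(6.17² + 4.55²) = √58.7714 ≈ 7.6663 mm.
Angle of view α = 2·arctan(d/2f) with d = 7.6663 mm and f = 3.4 mm.
d/2f = 1.12739; arctan(1.12739) ≈ 48.4268°, so α ≈ 96.8537°.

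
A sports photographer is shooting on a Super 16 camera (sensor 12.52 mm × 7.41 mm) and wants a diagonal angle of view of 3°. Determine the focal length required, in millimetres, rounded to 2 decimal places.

Sensor diagonal = √(12.52² + 7.41²) = √211.6585 ≈ 14.5485 mm.
From α = 2·arctan(d/2f) we get f = d / (2·tan(α/2)).
With d = 14.5485 mm and α/2 = 1.5°, tan(α/2) ≈ 0.02619, so f ≈ 14.5485 / 0.05237 ≈ 277.7922 mm.

277.79 mm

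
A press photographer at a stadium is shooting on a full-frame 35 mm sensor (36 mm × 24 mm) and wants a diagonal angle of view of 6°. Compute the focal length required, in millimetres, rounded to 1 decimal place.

Sensor diagonal = √(36² + 24²) = √1872.0000 ≈ 43.2666 mm.
From α = 2·arctan(d/2f) we get f = d / (2·tan(α/2)).
With d = 43.2666 mm and α/2 = 3°, tan(α/2) ≈ 0.05241, so f ≈ 43.2666 / 0.10482 ≈ 412.7881 mm.

412.8 mm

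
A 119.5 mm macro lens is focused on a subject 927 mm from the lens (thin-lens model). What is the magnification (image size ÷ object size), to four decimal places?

Thin lens: 1/f = 1/dₒ + 1/dᵢ → 1/dᵢ = 1/119.5 − 1/927 = 0.0072895 mm⁻¹, so dᵢ ≈ 137.1845 mm.
Magnification m = dᵢ/dₒ = 137.1845/927 ≈ 0.14799.

0.1480×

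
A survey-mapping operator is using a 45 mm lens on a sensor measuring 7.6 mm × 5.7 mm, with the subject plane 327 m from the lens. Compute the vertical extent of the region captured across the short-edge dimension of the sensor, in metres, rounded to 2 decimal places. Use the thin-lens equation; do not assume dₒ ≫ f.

41.41 m

dₒ: 327 m = 327000 mm.
Similar triangles through the lens centre give W/dₒ = h/dᵢ; with 1/f = 1/dₒ + 1/dᵢ this gives W = h·(dₒ − f)/f.
W = 5.7 mm × (327000 − 45) / 45 = 5.7 × 7265.6667 ≈ 41414.300 mm = 41.4143 m.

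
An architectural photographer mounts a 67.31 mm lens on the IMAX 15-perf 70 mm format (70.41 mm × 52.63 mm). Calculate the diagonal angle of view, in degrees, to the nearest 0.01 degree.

Sensor diagonal = √(70.41² + 52.63²) = √7727.4850 ≈ 87.9061 mm.
Angle of view α = 2·arctan(d/2f) with d = 87.9061 mm and f = 67.31 mm.
d/2f = 0.65299; arctan(0.65299) ≈ 33.1443°, so α ≈ 66.2886°.

66.29°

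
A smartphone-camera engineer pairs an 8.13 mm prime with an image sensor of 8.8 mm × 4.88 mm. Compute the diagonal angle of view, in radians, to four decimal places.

Sensor diagonal = √(8.8² + 4.88²) = √101.2544 ≈ 10.0625 mm.
Angle of view α = 2·arctan(d/2f) with d = 10.0625 mm and f = 8.13 mm.
d/2f = 0.61885; arctan(0.61885) ≈ 0.5542 rad, so α ≈ 1.1083 rad.

1.1083 rad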